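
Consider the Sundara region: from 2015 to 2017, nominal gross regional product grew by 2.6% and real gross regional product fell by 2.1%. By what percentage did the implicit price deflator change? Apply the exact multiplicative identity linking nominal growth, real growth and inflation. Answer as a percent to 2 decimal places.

4.80%

(1 + g_nom) = (1 + g_real)(1 + π), so π = 1.0260 / 0.9790 − 1 = 0.04801.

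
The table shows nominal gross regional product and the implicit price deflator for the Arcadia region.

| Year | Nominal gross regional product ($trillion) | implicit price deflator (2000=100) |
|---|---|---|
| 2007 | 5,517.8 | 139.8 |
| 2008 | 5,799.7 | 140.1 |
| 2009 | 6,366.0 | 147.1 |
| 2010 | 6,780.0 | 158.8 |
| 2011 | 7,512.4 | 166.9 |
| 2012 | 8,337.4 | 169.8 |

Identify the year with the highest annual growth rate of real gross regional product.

2012

2008: real = 5799.7/1.401 = 4139.69; growth vs 2007 (3946.92) = 4.88%.
2009: real = 6366.0/1.471 = 4327.67; growth vs 2008 (4139.69) = 4.54%.
2010: real = 6780.0/1.588 = 4269.52; growth vs 2009 (4327.67) = -1.34%.
2011: real = 7512.4/1.669 = 4501.14; growth vs 2010 (4269.52) = 5.42%.
2012: real = 8337.4/1.698 = 4910.13; growth vs 2011 (4501.14) = 9.09%.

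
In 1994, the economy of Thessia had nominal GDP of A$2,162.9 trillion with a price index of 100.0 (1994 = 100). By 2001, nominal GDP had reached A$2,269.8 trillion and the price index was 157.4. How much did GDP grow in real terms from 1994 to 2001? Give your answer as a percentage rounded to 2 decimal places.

-33.33%

Real GDP 1994 = 2162.9 / 1.000 = 2162.90.
Real GDP 2001 = 2269.8 / 1.574 = 1442.06.
Real growth = 1442.06 / 2162.90 − 1 = -0.3333.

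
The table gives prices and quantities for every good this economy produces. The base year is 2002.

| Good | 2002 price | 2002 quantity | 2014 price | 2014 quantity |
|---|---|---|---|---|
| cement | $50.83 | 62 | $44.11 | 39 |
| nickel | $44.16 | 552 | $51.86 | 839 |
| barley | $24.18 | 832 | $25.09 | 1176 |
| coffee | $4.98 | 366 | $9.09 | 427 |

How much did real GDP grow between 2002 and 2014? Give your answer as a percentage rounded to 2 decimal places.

Real GDP 2002 = Nominal GDP 2002 = 50.83·62 + 44.16·552 + 24.18·832 + 4.98·366 = 49468.22.
Real GDP 2014 (at 2002 prices) = 50.83·39 + 44.16·839 + 24.18·1176 + 4.98·427 = 69594.75.
Real growth = 69594.75/49468.22 − 1 = 0.4069.

40.69%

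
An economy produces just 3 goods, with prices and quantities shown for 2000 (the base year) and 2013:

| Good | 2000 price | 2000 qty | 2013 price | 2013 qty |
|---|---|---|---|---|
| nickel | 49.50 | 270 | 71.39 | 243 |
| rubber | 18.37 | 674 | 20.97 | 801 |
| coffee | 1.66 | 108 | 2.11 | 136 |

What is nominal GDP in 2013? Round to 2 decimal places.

34431.70

Nominal GDP 2013 = Σ (p_2013 × q_2013) = 71.39·243 + 20.97·801 + 2.11·136 = 34431.70.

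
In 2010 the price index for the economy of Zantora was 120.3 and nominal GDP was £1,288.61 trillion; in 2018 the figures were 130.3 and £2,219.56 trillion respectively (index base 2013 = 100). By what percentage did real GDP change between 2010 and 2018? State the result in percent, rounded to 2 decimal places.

Deflate each year: 2010 → 1288.61/1.203 = 1071.16; 2018 → 2219.56/1.303 = 1703.42.
So real GDP changed by 1703.42/1071.16 − 1 = 0.5903, i.e. 59.03%.

59.03%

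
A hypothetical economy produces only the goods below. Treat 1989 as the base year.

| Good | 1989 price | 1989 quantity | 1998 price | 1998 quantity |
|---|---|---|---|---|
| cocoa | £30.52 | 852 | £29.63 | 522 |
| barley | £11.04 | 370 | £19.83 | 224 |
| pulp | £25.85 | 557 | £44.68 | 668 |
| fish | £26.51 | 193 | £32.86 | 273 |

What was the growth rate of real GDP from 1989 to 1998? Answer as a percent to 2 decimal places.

-13.49%

Real GDP 1989 = Nominal GDP 1989 = 30.52·852 + 11.04·370 + 25.85·557 + 26.51·193 = 49602.72.
Real GDP 1998 (at 1989 prices) = 30.52·522 + 11.04·224 + 25.85·668 + 26.51·273 = 42909.43.
Real growth = 42909.43/49602.72 − 1 = -0.1349.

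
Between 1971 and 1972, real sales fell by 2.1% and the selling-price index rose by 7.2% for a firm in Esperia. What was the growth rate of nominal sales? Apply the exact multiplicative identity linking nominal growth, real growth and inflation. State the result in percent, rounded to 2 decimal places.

4.95%

(1 + g_nom) = (1 + g_real)(1 + π) = 0.9790 × 1.0720 = 1.04949.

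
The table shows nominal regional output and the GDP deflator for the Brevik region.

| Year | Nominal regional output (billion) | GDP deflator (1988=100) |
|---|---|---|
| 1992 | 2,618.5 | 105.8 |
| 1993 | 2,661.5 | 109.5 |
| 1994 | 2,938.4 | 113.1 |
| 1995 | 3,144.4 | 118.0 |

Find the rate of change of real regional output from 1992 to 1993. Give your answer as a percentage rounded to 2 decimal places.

Real regional output 1992 = 2618.5/1.058 = 2474.95.
Real regional output 1993 = 2661.5/1.095 = 2430.59.
Change = 2430.59/2474.95 − 1 = -0.0179.

-1.79%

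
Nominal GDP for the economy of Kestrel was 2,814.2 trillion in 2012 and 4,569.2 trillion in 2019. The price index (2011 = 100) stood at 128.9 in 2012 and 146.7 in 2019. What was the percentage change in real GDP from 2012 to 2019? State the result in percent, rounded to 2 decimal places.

Deflate each year: 2012 → 2814.2/1.289 = 2183.24; 2019 → 4569.2/1.467 = 3114.66.
So real GDP changed by 3114.66/2183.24 − 1 = 0.4266, i.e. 42.66%.

42.66%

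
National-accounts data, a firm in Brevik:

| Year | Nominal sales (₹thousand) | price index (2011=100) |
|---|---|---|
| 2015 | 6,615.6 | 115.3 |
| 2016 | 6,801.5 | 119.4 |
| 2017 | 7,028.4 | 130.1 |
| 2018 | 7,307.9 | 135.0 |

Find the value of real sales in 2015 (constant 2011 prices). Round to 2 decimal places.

Real sales 2015 = 6615.6 / 1.153 = 5737.73.

₹5,737.73 thousand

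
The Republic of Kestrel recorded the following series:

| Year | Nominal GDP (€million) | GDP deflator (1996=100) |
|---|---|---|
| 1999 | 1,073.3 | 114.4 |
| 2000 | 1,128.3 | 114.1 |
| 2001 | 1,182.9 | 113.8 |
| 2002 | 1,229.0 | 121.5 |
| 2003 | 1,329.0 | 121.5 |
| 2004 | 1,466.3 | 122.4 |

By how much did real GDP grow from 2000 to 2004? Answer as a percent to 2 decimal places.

21.14%

Real GDP 2000 = 1128.3/1.141 = 988.87.
Real GDP 2004 = 1466.3/1.224 = 1197.96.
Change = 1197.96/988.87 − 1 = 0.2114.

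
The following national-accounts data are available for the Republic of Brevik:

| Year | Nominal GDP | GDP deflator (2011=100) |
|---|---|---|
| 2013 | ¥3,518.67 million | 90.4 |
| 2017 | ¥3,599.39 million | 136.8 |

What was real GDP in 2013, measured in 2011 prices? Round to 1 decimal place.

¥3,892.3 million

Real GDP = Nominal / (GDP deflator/100) = 3518.67 / 0.904 = 3892.33.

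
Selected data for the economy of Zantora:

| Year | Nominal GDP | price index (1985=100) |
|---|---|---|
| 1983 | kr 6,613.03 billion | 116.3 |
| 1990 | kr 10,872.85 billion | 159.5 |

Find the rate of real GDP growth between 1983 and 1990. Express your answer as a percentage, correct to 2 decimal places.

19.88%

Deflate each year: 1983 → 6613.03/1.163 = 5686.18; 1990 → 10872.85/1.595 = 6816.83.
So real GDP changed by 6816.83/5686.18 − 1 = 0.1988, i.e. 19.88%.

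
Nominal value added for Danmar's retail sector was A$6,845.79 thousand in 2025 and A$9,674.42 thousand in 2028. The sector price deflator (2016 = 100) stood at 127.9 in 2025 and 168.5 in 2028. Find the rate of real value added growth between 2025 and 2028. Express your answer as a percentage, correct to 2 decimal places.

Deflate each year: 2025 → 6845.79/1.279 = 5352.46; 2028 → 9674.42/1.685 = 5741.50.
So real value added changed by 5741.50/5352.46 − 1 = 0.0727, i.e. 7.27%.

7.27%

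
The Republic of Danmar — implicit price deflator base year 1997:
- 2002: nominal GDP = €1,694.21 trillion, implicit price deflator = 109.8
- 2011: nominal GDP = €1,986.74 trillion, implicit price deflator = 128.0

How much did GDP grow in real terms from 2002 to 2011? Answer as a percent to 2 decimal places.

0.59%

Real GDP 2002 = 1694.21 / 1.098 = 1543.00.
Real GDP 2011 = 1986.74 / 1.280 = 1552.14.
Real growth = 1552.14 / 1543.00 − 1 = 0.0059.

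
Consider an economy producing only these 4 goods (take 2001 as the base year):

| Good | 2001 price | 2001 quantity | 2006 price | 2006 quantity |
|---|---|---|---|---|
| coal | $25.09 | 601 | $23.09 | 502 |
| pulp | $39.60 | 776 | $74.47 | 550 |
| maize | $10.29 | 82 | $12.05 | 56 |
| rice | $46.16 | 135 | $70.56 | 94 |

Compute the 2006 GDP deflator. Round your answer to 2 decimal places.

Nominal GDP 2006 = 23.09·502 + 74.47·550 + 12.05·56 + 70.56·94 = 59857.12.
Real GDP 2006 (at 2001 prices) = 25.09·502 + 39.60·550 + 10.29·56 + 46.16·94 = 39290.46.
Deflator = Nominal/Real × 100 = 59857.12/39290.46 × 100 = 152.345.

152.35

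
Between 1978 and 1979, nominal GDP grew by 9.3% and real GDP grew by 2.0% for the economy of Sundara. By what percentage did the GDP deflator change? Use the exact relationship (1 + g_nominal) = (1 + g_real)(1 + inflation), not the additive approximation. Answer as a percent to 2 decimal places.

(1 + g_nom) = (1 + g_real)(1 + π), so π = 1.0930 / 1.0200 − 1 = 0.07157.

7.16%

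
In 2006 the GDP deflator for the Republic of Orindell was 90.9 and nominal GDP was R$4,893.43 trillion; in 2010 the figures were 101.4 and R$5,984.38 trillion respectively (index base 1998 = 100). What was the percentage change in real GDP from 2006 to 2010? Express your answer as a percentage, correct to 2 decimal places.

Real GDP 2006 = 4893.43 / 0.909 = 5383.31.
Real GDP 2010 = 5984.38 / 1.014 = 5901.76.
Real growth = 5901.76 / 5383.31 − 1 = 0.0963.

9.63%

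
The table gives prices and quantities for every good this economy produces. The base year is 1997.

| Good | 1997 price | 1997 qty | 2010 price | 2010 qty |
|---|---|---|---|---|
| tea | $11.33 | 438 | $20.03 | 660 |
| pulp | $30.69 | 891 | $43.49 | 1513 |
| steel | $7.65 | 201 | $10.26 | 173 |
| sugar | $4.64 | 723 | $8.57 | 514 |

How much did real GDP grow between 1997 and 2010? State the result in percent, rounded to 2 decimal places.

54.89%

Real GDP 1997 = Nominal GDP 1997 = 11.33·438 + 30.69·891 + 7.65·201 + 4.64·723 = 37199.70.
Real GDP 2010 (at 1997 prices) = 11.33·660 + 30.69·1513 + 7.65·173 + 4.64·514 = 57620.18.
Real growth = 57620.18/37199.70 − 1 = 0.5489.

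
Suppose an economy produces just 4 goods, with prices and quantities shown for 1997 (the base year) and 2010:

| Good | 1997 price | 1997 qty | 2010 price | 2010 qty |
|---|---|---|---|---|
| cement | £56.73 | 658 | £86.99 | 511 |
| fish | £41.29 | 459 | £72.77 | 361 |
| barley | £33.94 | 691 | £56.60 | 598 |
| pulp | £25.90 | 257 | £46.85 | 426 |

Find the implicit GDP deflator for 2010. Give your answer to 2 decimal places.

Nominal GDP 2010 = 86.99·511 + 72.77·361 + 56.60·598 + 46.85·426 = 124526.76.
Real GDP 2010 (at 1997 prices) = 56.73·511 + 41.29·361 + 33.94·598 + 25.90·426 = 75224.24.
Deflator = Nominal/Real × 100 = 124526.76/75224.24 × 100 = 165.541.

165.54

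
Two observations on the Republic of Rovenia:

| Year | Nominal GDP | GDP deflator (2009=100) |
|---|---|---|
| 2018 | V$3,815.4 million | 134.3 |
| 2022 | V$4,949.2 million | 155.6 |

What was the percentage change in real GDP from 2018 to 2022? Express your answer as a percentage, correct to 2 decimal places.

Deflate each year: 2018 → 3815.4/1.343 = 2840.95; 2022 → 4949.2/1.556 = 3180.72.
So real GDP changed by 3180.72/2840.95 − 1 = 0.1196, i.e. 11.96%.

11.96%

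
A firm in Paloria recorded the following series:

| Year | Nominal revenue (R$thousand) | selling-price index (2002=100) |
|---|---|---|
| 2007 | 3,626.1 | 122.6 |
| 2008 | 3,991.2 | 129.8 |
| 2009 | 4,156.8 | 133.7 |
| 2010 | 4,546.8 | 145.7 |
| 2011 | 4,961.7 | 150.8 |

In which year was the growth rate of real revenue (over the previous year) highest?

2011

2008: real = 3991.2/1.298 = 3074.88; growth vs 2007 (2957.67) = 3.96%.
2009: real = 4156.8/1.337 = 3109.05; growth vs 2008 (3074.88) = 1.11%.
2010: real = 4546.8/1.457 = 3120.66; growth vs 2009 (3109.05) = 0.37%.
2011: real = 4961.7/1.508 = 3290.25; growth vs 2010 (3120.66) = 5.43%.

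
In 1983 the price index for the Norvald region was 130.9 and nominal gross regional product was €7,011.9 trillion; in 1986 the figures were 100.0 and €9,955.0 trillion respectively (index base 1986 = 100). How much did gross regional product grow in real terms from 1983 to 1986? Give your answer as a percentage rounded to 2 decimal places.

85.84%

Real gross regional product 1983 = 7011.9 / 1.309 = 5356.68.
Real gross regional product 1986 = 9955.0 / 1.000 = 9955.00.
Real growth = 9955.00 / 5356.68 − 1 = 0.8584.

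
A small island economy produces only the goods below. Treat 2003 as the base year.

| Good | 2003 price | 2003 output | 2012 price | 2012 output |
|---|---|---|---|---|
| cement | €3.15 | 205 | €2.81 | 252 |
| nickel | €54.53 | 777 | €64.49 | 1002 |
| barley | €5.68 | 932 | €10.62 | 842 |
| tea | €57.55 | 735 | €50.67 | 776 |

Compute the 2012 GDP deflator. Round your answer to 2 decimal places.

Nominal GDP 2012 = 2.81·252 + 64.49·1002 + 10.62·842 + 50.67·776 = 113589.06.
Real GDP 2012 (at 2003 prices) = 3.15·252 + 54.53·1002 + 5.68·842 + 57.55·776 = 104874.22.
Deflator = Nominal/Real × 100 = 113589.06/104874.22 × 100 = 108.310.

108.31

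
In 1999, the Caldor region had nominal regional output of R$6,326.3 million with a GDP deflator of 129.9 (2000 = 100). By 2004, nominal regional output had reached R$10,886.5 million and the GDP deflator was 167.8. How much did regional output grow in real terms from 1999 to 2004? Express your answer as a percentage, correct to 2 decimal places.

Real regional output 1999 = 6326.3 / 1.299 = 4870.13.
Real regional output 2004 = 10886.5 / 1.678 = 6487.78.
Real growth = 6487.78 / 4870.13 − 1 = 0.3322.

33.22%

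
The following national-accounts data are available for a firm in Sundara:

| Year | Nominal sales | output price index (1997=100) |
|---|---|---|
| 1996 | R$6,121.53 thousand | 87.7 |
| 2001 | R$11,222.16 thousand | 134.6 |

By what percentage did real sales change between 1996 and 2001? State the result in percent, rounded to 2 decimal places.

19.45%

Real sales 1996 = 6121.53 / 0.877 = 6980.08.
Real sales 2001 = 11222.16 / 1.346 = 8337.41.
Real growth = 8337.41 / 6980.08 − 1 = 0.1945.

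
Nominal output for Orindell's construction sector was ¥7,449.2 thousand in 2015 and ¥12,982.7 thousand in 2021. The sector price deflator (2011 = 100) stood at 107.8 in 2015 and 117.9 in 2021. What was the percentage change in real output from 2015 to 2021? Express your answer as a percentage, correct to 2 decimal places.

59.35%

Deflate each year: 2015 → 7449.2/1.078 = 6910.20; 2021 → 12982.7/1.179 = 11011.62.
So real output changed by 11011.62/6910.20 − 1 = 0.5935, i.e. 59.35%.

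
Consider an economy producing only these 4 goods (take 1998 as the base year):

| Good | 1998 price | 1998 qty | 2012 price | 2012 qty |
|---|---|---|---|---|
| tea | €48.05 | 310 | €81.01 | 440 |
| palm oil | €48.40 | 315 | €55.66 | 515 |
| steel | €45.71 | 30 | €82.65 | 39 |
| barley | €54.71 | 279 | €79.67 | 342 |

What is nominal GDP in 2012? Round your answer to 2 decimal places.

€94779.79

Nominal GDP 2012 = Σ (p_2012 × q_2012) = 81.01·440 + 55.66·515 + 82.65·39 + 79.67·342 = 94779.79.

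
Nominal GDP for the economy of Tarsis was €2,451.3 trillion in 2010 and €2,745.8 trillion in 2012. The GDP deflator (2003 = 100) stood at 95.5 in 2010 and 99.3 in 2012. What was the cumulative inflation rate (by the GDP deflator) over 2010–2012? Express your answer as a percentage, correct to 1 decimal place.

Price-level change = 99.3 / 95.5 − 1 = 0.0398.

4.0%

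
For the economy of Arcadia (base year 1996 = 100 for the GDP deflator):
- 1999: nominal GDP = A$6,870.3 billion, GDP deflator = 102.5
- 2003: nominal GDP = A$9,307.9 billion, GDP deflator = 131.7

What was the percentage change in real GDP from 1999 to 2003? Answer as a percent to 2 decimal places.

Real GDP 1999 = 6870.3 / 1.025 = 6702.73.
Real GDP 2003 = 9307.9 / 1.317 = 7067.50.
Real growth = 7067.50 / 6702.73 − 1 = 0.0544.

5.44%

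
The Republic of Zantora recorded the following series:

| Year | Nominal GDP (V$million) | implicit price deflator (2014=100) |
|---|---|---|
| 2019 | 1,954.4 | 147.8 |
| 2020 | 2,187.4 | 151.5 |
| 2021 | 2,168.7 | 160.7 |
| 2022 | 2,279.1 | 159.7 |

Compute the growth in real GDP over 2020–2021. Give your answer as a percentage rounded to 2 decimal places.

-6.53%

Real GDP 2020 = 2187.4/1.515 = 1443.83.
Real GDP 2021 = 2168.7/1.607 = 1349.53.
Change = 1349.53/1443.83 − 1 = -0.0653.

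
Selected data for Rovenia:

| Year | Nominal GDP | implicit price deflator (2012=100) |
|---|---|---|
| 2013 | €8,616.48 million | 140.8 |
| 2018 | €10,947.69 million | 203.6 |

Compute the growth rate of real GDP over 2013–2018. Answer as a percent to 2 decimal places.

-12.13%

Deflate each year: 2013 → 8616.48/1.408 = 6119.66; 2018 → 10947.69/2.036 = 5377.06.
So real GDP changed by 5377.06/6119.66 − 1 = -0.1213, i.e. -12.13%.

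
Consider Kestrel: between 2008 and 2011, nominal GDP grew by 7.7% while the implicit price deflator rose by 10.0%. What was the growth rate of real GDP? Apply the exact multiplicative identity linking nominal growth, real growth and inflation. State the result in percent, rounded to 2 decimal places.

-2.09%

(1 + g_nom) = (1 + g_real)(1 + π), so g_real = 1.0770 / 1.1000 − 1 = -0.02091.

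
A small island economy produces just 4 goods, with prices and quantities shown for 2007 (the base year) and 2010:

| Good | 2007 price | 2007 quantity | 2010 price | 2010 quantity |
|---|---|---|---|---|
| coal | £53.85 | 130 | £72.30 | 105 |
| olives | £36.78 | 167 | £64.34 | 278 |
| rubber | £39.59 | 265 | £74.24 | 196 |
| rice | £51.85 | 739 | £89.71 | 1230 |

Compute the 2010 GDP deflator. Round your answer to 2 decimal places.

Nominal GDP 2010 = 72.30·105 + 64.34·278 + 74.24·196 + 89.71·1230 = 150372.36.
Real GDP 2010 (at 2007 prices) = 53.85·105 + 36.78·278 + 39.59·196 + 51.85·1230 = 87414.23.
Deflator = Nominal/Real × 100 = 150372.36/87414.23 × 100 = 172.023.

172.02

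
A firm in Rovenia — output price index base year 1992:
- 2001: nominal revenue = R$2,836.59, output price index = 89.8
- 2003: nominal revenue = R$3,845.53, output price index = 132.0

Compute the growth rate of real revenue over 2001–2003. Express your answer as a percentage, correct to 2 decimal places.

Deflate each year: 2001 → 2836.59/0.898 = 3158.79; 2003 → 3845.53/1.320 = 2913.28.
So real revenue changed by 2913.28/3158.79 − 1 = -0.0777, i.e. -7.77%.

-7.77%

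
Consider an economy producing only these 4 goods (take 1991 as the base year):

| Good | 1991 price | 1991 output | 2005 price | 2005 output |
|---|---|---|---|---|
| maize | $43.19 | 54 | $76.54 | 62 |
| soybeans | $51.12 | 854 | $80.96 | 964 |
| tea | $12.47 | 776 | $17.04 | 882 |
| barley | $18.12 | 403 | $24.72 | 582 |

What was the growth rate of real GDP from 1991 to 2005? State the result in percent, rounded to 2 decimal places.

16.73%

Real GDP 1991 = Nominal GDP 1991 = 43.19·54 + 51.12·854 + 12.47·776 + 18.12·403 = 62967.82.
Real GDP 2005 (at 1991 prices) = 43.19·62 + 51.12·964 + 12.47·882 + 18.12·582 = 73501.84.
Real growth = 73501.84/62967.82 − 1 = 0.1673.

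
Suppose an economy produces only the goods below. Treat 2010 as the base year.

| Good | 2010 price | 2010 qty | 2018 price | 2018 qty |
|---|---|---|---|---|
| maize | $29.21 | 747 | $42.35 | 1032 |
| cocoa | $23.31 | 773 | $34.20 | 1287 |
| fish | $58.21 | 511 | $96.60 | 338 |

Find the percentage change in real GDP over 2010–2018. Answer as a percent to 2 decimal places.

Real GDP 2010 = Nominal GDP 2010 = 29.21·747 + 23.31·773 + 58.21·511 = 69583.81.
Real GDP 2018 (at 2010 prices) = 29.21·1032 + 23.31·1287 + 58.21·338 = 79819.67.
Real growth = 79819.67/69583.81 − 1 = 0.1471.

14.71%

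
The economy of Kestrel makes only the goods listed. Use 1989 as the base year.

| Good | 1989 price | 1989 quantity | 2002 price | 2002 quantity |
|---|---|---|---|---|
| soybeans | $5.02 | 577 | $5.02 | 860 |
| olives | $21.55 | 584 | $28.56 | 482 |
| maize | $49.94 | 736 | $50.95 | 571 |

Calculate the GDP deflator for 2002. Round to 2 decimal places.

109.15

Nominal GDP 2002 = 5.02·860 + 28.56·482 + 50.95·571 = 47175.57.
Real GDP 2002 (at 1989 prices) = 5.02·860 + 21.55·482 + 49.94·571 = 43220.04.
Deflator = Nominal/Real × 100 = 47175.57/43220.04 × 100 = 109.152.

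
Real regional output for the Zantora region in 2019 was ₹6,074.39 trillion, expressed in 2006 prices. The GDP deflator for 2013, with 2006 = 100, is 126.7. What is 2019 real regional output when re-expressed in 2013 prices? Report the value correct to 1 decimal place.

₹7,696.3 trillion

Real regional output in 2013 prices = Real regional output in 2006 prices × (P_2013/P_2006) = 6074.39 × 1.267 = 7696.25.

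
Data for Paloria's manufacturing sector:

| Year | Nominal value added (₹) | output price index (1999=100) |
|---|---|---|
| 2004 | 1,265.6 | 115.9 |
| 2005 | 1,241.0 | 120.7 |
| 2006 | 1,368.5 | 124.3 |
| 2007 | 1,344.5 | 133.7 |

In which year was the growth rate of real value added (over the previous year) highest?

2005: real = 1241.0/1.207 = 1028.17; growth vs 2004 (1091.98) = -5.84%.
2006: real = 1368.5/1.243 = 1100.97; growth vs 2005 (1028.17) = 7.08%.
2007: real = 1344.5/1.337 = 1005.61; growth vs 2006 (1100.97) = -8.66%.

2006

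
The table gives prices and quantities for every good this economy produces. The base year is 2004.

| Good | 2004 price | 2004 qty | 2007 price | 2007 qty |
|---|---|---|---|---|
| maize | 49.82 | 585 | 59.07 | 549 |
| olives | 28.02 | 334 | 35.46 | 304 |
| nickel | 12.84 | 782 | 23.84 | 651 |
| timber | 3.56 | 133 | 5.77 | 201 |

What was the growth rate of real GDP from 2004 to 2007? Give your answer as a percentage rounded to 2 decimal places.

-8.31%

Real GDP 2004 = Nominal GDP 2004 = 49.82·585 + 28.02·334 + 12.84·782 + 3.56·133 = 49017.74.
Real GDP 2007 (at 2004 prices) = 49.82·549 + 28.02·304 + 12.84·651 + 3.56·201 = 44943.66.
Real growth = 44943.66/49017.74 − 1 = -0.0831.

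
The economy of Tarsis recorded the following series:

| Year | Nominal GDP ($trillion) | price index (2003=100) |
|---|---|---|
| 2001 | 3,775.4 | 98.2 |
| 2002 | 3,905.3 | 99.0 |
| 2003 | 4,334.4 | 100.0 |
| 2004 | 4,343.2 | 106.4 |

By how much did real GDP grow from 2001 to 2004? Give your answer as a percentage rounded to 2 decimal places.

6.17%

Real GDP 2001 = 3775.4/0.982 = 3844.60.
Real GDP 2004 = 4343.2/1.064 = 4081.95.
Change = 4081.95/3844.60 − 1 = 0.0617.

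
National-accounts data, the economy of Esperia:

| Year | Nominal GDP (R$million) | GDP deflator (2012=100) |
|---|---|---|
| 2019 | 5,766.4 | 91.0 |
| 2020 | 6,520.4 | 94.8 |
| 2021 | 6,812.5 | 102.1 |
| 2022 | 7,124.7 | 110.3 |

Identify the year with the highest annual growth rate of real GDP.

2020

2020: real = 6520.4/0.948 = 6878.06; growth vs 2019 (6336.70) = 8.54%.
2021: real = 6812.5/1.021 = 6672.38; growth vs 2020 (6878.06) = -2.99%.
2022: real = 7124.7/1.103 = 6459.38; growth vs 2021 (6672.38) = -3.19%.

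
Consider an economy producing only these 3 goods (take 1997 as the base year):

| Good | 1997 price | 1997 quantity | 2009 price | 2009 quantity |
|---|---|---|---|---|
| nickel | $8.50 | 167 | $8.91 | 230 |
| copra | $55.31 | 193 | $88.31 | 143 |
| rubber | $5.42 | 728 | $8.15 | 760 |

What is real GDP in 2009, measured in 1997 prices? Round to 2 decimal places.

Real GDP 2009 = Σ (p_1997 × q_2009) = 8.50·230 + 55.31·143 + 5.42·760 = 13983.53.

$13983.53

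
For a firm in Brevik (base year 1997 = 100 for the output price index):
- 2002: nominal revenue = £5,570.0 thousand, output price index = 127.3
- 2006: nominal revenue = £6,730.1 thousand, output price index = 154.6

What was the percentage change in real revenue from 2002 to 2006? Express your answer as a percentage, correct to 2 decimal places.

-0.51%

Real revenue 2002 = 5570.0 / 1.273 = 4375.49.
Real revenue 2006 = 6730.1 / 1.546 = 4353.23.
Real growth = 4353.23 / 4375.49 − 1 = -0.0051.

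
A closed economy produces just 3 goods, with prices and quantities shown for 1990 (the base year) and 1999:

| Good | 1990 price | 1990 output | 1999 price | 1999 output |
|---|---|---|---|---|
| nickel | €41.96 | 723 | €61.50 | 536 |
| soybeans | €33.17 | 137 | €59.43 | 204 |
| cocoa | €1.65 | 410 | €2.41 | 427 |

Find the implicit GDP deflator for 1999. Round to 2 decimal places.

Nominal GDP 1999 = 61.50·536 + 59.43·204 + 2.41·427 = 46116.79.
Real GDP 1999 (at 1990 prices) = 41.96·536 + 33.17·204 + 1.65·427 = 29961.79.
Deflator = Nominal/Real × 100 = 46116.79/29961.79 × 100 = 153.919.

153.92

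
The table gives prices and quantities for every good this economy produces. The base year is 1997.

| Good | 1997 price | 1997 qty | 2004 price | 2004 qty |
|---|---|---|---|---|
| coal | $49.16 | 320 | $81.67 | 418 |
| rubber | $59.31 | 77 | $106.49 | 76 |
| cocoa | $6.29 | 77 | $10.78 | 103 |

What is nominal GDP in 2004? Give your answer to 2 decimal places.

Nominal GDP 2004 = Σ (p_2004 × q_2004) = 81.67·418 + 106.49·76 + 10.78·103 = 43341.64.

$43341.64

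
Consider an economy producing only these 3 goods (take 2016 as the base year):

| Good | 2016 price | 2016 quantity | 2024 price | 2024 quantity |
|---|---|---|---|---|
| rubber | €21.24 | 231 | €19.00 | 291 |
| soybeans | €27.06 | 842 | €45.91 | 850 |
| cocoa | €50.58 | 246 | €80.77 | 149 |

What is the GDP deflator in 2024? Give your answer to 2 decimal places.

154.11

Nominal GDP 2024 = 19.00·291 + 45.91·850 + 80.77·149 = 56587.23.
Real GDP 2024 (at 2016 prices) = 21.24·291 + 27.06·850 + 50.58·149 = 36718.26.
Deflator = Nominal/Real × 100 = 56587.23/36718.26 × 100 = 154.112.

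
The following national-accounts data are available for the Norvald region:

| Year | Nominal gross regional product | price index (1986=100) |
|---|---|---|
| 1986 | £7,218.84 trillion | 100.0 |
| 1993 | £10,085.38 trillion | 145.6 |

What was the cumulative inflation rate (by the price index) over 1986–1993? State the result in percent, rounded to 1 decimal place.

45.6%

Price-level change = 145.6 / 100.0 − 1 = 0.4560.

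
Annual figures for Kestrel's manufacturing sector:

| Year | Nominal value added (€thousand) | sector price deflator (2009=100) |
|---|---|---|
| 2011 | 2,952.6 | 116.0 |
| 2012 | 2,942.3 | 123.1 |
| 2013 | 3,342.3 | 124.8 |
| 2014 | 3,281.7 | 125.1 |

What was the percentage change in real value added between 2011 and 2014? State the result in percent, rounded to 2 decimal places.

3.06%

Real value added 2011 = 2952.6/1.160 = 2545.34.
Real value added 2014 = 3281.7/1.251 = 2623.26.
Change = 2623.26/2545.34 − 1 = 0.0306.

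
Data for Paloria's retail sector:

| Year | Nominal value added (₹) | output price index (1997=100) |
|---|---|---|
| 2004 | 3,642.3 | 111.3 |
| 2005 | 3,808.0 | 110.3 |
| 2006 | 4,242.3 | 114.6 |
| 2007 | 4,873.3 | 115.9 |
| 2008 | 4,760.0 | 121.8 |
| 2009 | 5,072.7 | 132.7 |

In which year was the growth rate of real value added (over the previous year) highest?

2007

2005: real = 3808.0/1.103 = 3452.40; growth vs 2004 (3272.51) = 5.50%.
2006: real = 4242.3/1.146 = 3701.83; growth vs 2005 (3452.40) = 7.22%.
2007: real = 4873.3/1.159 = 4204.75; growth vs 2006 (3701.83) = 13.59%.
2008: real = 4760.0/1.218 = 3908.05; growth vs 2007 (4204.75) = -7.06%.
2009: real = 5072.7/1.327 = 3822.68; growth vs 2008 (3908.05) = -2.18%.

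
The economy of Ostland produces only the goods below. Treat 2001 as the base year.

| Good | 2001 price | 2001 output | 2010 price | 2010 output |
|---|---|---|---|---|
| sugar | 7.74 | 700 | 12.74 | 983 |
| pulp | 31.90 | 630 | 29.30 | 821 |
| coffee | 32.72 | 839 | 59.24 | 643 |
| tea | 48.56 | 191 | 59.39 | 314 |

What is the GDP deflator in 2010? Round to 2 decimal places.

133.15

Nominal GDP 2010 = 12.74·983 + 29.30·821 + 59.24·643 + 59.39·314 = 93318.50.
Real GDP 2010 (at 2001 prices) = 7.74·983 + 31.90·821 + 32.72·643 + 48.56·314 = 70085.12.
Deflator = Nominal/Real × 100 = 93318.50/70085.12 × 100 = 133.150.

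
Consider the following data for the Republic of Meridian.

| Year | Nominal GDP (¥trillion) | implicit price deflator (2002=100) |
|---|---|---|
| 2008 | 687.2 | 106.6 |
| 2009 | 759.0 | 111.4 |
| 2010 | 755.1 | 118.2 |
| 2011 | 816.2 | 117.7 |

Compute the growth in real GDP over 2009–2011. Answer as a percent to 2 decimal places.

1.78%

Real GDP 2009 = 759.0/1.114 = 681.33.
Real GDP 2011 = 816.2/1.177 = 693.46.
Change = 693.46/681.33 − 1 = 0.0178.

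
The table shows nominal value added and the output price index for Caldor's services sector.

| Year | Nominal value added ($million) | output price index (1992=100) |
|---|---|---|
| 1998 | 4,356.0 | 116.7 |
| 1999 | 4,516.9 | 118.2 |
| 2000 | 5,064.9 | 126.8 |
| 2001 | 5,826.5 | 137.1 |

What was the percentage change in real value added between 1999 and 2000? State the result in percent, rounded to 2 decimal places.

4.53%

Real value added 1999 = 4516.9/1.182 = 3821.40.
Real value added 2000 = 5064.9/1.268 = 3994.40.
Change = 3994.40/3821.40 − 1 = 0.0453.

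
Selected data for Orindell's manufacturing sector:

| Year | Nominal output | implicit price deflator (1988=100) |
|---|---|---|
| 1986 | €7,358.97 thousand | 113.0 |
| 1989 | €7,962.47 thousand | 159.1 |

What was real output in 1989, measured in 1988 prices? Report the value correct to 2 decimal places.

€5,004.70 thousand

Real output = Nominal / (implicit price deflator/100) = 7962.47 / 1.591 = 5004.70.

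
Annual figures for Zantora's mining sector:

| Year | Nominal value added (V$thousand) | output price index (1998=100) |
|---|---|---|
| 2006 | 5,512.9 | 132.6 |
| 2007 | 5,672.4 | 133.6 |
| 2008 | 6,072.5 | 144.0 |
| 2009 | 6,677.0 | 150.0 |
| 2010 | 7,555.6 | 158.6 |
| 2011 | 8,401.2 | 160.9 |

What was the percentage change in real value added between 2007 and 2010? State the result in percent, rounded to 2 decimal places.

12.20%

Real value added 2007 = 5672.4/1.336 = 4245.81.
Real value added 2010 = 7555.6/1.586 = 4763.93.
Change = 4763.93/4245.81 − 1 = 0.1220.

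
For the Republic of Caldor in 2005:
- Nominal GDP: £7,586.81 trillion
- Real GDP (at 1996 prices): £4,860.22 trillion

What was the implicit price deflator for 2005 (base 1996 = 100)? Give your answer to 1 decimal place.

156.1

implicit price deflator = (Nominal / Real) × 100 = 7586.81 / 4860.22 × 100 = 156.10.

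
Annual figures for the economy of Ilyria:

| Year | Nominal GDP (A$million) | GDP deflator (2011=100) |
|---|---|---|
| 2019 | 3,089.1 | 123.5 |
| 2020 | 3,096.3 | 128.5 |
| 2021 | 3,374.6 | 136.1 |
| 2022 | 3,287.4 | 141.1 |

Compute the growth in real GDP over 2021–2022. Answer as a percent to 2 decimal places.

Real GDP 2021 = 3374.6/1.361 = 2479.50.
Real GDP 2022 = 3287.4/1.411 = 2329.84.
Change = 2329.84/2479.50 − 1 = -0.0604.

-6.04%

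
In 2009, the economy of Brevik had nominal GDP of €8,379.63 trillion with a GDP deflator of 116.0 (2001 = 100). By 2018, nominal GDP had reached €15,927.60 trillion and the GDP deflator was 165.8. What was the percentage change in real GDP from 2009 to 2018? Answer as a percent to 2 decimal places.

32.98%

Real GDP 2009 = 8379.63 / 1.160 = 7223.82.
Real GDP 2018 = 15927.60 / 1.658 = 9606.51.
Real growth = 9606.51 / 7223.82 − 1 = 0.3298.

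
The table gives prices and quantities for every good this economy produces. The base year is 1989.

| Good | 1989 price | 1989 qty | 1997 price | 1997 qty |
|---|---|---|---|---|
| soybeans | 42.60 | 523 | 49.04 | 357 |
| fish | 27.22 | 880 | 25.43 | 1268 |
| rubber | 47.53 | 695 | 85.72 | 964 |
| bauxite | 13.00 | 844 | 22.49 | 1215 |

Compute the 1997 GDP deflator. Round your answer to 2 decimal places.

143.45

Nominal GDP 1997 = 49.04·357 + 25.43·1268 + 85.72·964 + 22.49·1215 = 159711.95.
Real GDP 1997 (at 1989 prices) = 42.60·357 + 27.22·1268 + 47.53·964 + 13.00·1215 = 111337.08.
Deflator = Nominal/Real × 100 = 159711.95/111337.08 × 100 = 143.449.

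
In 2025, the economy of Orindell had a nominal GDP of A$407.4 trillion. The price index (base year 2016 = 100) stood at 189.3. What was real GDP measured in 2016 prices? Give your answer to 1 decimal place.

A$215.2 trillion

Real GDP = Nominal / (price index/100) = 407.4 / 1.893 = 215.21.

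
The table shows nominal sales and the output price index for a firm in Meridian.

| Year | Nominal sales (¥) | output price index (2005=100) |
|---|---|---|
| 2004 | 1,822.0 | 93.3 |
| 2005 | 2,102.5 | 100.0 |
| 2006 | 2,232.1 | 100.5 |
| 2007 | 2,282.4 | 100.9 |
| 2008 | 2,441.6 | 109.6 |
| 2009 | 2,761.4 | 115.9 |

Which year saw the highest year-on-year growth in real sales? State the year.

2005: real = 2102.5/1.000 = 2102.50; growth vs 2004 (1952.84) = 7.66%.
2006: real = 2232.1/1.005 = 2221.00; growth vs 2005 (2102.50) = 5.64%.
2007: real = 2282.4/1.009 = 2262.04; growth vs 2006 (2221.00) = 1.85%.
2008: real = 2441.6/1.096 = 2227.74; growth vs 2007 (2262.04) = -1.52%.
2009: real = 2761.4/1.159 = 2382.57; growth vs 2008 (2227.74) = 6.95%.

2005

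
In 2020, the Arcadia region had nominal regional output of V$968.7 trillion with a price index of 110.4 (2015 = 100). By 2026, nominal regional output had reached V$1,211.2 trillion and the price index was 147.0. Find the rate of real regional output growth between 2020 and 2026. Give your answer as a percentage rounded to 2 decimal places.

Real regional output 2020 = 968.7 / 1.104 = 877.45.
Real regional output 2026 = 1211.2 / 1.470 = 823.95.
Real growth = 823.95 / 877.45 − 1 = -0.0610.

-6.10%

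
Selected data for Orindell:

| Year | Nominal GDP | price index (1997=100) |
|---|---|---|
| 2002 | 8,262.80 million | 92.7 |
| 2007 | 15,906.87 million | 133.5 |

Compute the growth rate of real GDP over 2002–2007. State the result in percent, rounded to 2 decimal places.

Deflate each year: 2002 → 8262.80/0.927 = 8913.48; 2007 → 15906.87/1.335 = 11915.26.
So real GDP changed by 11915.26/8913.48 − 1 = 0.3368, i.e. 33.68%.

33.68%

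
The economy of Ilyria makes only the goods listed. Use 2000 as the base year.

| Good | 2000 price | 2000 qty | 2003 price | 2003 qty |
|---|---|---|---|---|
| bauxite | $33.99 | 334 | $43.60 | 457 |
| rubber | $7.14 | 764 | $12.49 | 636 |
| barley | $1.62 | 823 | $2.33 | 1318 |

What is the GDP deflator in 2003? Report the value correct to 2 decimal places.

Nominal GDP 2003 = 43.60·457 + 12.49·636 + 2.33·1318 = 30939.78.
Real GDP 2003 (at 2000 prices) = 33.99·457 + 7.14·636 + 1.62·1318 = 22209.63.
Deflator = Nominal/Real × 100 = 30939.78/22209.63 × 100 = 139.308.

139.31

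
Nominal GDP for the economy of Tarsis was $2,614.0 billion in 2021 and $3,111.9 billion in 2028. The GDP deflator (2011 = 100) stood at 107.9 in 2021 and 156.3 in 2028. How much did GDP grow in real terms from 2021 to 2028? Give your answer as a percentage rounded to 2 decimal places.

Deflate each year: 2021 → 2614.0/1.079 = 2422.61; 2028 → 3111.9/1.563 = 1990.98.
So real GDP changed by 1990.98/2422.61 − 1 = -0.1782, i.e. -17.82%.

-17.82%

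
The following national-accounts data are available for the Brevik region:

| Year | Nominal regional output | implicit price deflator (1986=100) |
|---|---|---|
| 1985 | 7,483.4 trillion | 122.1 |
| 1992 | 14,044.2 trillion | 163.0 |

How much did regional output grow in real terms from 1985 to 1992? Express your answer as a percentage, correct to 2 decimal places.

Real regional output 1985 = 7483.4 / 1.221 = 6128.91.
Real regional output 1992 = 14044.2 / 1.630 = 8616.07.
Real growth = 8616.07 / 6128.91 − 1 = 0.4058.

40.58%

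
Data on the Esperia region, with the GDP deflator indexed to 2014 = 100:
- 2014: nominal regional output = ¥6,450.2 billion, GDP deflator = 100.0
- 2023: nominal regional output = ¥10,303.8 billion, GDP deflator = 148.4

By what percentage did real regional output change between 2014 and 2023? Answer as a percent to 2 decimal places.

7.64%

Real regional output 2014 = 6450.2 / 1.000 = 6450.20.
Real regional output 2023 = 10303.8 / 1.484 = 6943.26.
Real growth = 6943.26 / 6450.20 − 1 = 0.0764.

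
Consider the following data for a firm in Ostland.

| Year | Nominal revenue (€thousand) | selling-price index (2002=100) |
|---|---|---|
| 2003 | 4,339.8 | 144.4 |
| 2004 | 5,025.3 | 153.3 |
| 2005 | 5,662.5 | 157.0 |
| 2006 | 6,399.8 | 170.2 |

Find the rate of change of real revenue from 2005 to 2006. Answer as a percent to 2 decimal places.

4.26%

Real revenue 2005 = 5662.5/1.570 = 3606.69.
Real revenue 2006 = 6399.8/1.702 = 3760.16.
Change = 3760.16/3606.69 − 1 = 0.0426.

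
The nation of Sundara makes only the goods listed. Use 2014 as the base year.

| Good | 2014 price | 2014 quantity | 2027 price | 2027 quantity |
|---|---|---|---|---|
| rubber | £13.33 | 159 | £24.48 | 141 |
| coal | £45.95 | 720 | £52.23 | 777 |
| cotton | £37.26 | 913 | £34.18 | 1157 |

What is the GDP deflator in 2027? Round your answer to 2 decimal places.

Nominal GDP 2027 = 24.48·141 + 52.23·777 + 34.18·1157 = 83580.65.
Real GDP 2027 (at 2014 prices) = 13.33·141 + 45.95·777 + 37.26·1157 = 80692.50.
Deflator = Nominal/Real × 100 = 83580.65/80692.50 × 100 = 103.579.

103.58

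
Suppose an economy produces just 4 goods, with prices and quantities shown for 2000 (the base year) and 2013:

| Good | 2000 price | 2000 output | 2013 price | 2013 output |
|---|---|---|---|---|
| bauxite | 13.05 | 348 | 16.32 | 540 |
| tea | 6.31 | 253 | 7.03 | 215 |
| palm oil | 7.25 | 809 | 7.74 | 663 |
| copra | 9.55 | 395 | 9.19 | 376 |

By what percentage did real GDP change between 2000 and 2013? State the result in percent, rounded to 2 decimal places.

6.50%

Real GDP 2000 = Nominal GDP 2000 = 13.05·348 + 6.31·253 + 7.25·809 + 9.55·395 = 15775.33.
Real GDP 2013 (at 2000 prices) = 13.05·540 + 6.31·215 + 7.25·663 + 9.55·376 = 16801.20.
Real growth = 16801.20/15775.33 − 1 = 0.0650.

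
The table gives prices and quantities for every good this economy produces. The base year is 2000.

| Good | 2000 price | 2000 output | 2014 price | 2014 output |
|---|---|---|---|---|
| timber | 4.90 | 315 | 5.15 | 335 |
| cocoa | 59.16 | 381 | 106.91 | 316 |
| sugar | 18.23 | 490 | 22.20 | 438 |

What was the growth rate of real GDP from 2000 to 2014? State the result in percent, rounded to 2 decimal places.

-14.22%

Real GDP 2000 = Nominal GDP 2000 = 4.90·315 + 59.16·381 + 18.23·490 = 33016.16.
Real GDP 2014 (at 2000 prices) = 4.90·335 + 59.16·316 + 18.23·438 = 28320.80.
Real growth = 28320.80/33016.16 − 1 = -0.1422.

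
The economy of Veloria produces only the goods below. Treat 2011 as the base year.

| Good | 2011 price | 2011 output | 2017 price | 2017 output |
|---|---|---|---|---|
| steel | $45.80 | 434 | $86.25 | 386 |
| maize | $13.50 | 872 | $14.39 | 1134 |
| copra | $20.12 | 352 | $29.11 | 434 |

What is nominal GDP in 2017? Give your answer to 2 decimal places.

Nominal GDP 2017 = Σ (p_2017 × q_2017) = 86.25·386 + 14.39·1134 + 29.11·434 = 62244.50.

$62244.50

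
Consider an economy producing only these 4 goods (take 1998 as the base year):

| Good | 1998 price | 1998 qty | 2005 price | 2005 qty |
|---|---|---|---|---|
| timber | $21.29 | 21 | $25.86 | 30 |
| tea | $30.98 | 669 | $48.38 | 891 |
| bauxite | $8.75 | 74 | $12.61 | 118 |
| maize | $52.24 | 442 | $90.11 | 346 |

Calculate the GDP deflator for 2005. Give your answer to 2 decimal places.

Nominal GDP 2005 = 25.86·30 + 48.38·891 + 12.61·118 + 90.11·346 = 76548.42.
Real GDP 2005 (at 1998 prices) = 21.29·30 + 30.98·891 + 8.75·118 + 52.24·346 = 47349.42.
Deflator = Nominal/Real × 100 = 76548.42/47349.42 × 100 = 161.667.

161.67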